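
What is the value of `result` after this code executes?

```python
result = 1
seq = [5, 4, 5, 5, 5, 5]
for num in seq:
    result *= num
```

Let's trace through this code step by step.

Initialize: result = 1
Initialize: seq = [5, 4, 5, 5, 5, 5]
Entering loop: for num in seq:

After execution: result = 12500
12500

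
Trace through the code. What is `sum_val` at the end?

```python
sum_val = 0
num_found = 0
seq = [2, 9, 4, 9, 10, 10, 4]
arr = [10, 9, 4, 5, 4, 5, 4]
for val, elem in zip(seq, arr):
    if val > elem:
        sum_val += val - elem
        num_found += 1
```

Let's trace through this code step by step.

Initialize: sum_val = 0
Initialize: num_found = 0
Initialize: seq = [2, 9, 4, 9, 10, 10, 4]
Initialize: arr = [10, 9, 4, 5, 4, 5, 4]
Entering loop: for val, elem in zip(seq, arr):

After execution: sum_val = 15
15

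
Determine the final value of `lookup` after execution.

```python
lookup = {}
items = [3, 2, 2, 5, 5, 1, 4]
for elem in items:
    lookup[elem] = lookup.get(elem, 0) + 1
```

Let's trace through this code step by step.

Initialize: lookup = {}
Initialize: items = [3, 2, 2, 5, 5, 1, 4]
Entering loop: for elem in items:

After execution: lookup = {3: 1, 2: 2, 5: 2, 1: 1, 4: 1}
{3: 1, 2: 2, 5: 2, 1: 1, 4: 1}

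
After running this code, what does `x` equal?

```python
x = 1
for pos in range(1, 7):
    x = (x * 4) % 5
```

Let's trace through this code step by step.

Initialize: x = 1
Entering loop: for pos in range(1, 7):

After execution: x = 1
1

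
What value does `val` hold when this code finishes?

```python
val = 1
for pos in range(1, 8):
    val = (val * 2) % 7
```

Let's trace through this code step by step.

Initialize: val = 1
Entering loop: for pos in range(1, 8):

After execution: val = 2
2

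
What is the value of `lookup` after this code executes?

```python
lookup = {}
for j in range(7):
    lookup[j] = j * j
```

Let's trace through this code step by step.

Initialize: lookup = {}
Entering loop: for j in range(7):

After execution: lookup = {0: 0, 1: 1, 2: 4, 3: 9, 4: 16, 5: 25, 6: 36}
{0: 0, 1: 1, 2: 4, 3: 9, 4: 16, 5: 25, 6: 36}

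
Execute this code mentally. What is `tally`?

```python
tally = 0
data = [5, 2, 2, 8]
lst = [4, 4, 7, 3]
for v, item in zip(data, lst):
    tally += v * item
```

Let's trace through this code step by step.

Initialize: tally = 0
Initialize: data = [5, 2, 2, 8]
Initialize: lst = [4, 4, 7, 3]
Entering loop: for v, item in zip(data, lst):

After execution: tally = 66
66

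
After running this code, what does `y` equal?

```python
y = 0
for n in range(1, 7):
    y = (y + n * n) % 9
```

Let's trace through this code step by step.

Initialize: y = 0
Entering loop: for n in range(1, 7):

After execution: y = 1
1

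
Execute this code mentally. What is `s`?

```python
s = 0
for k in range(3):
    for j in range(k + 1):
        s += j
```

Let's trace through this code step by step.

Initialize: s = 0
Entering loop: for k in range(3):

After execution: s = 4
4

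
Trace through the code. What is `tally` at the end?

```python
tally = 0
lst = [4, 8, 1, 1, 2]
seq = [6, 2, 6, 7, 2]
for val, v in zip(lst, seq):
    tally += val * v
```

Let's trace through this code step by step.

Initialize: tally = 0
Initialize: lst = [4, 8, 1, 1, 2]
Initialize: seq = [6, 2, 6, 7, 2]
Entering loop: for val, v in zip(lst, seq):

After execution: tally = 57
57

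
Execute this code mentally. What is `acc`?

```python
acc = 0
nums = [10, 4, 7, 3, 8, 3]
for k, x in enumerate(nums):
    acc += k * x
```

Let's trace through this code step by step.

Initialize: acc = 0
Initialize: nums = [10, 4, 7, 3, 8, 3]
Entering loop: for k, x in enumerate(nums):

After execution: acc = 74
74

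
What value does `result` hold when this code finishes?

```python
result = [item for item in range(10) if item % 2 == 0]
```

Let's trace through this code step by step.

Initialize: result = [item for item in range(10) if item % 2 == 0]

After execution: result = [0, 2, 4, 6, 8]
[0, 2, 4, 6, 8]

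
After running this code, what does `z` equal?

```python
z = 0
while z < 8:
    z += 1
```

Let's trace through this code step by step.

Initialize: z = 0
Entering loop: while z < 8:

After execution: z = 8
8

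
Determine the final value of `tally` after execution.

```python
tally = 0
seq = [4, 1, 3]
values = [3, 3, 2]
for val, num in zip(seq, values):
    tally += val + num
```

Let's trace through this code step by step.

Initialize: tally = 0
Initialize: seq = [4, 1, 3]
Initialize: values = [3, 3, 2]
Entering loop: for val, num in zip(seq, values):

After execution: tally = 16
16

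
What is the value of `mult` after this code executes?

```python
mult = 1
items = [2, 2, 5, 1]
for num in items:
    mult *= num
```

Let's trace through this code step by step.

Initialize: mult = 1
Initialize: items = [2, 2, 5, 1]
Entering loop: for num in items:

After execution: mult = 20
20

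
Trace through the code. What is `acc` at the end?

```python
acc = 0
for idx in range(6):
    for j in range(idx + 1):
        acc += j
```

Let's trace through this code step by step.

Initialize: acc = 0
Entering loop: for idx in range(6):

After execution: acc = 35
35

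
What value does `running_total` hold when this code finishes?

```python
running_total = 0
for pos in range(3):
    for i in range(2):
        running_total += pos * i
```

Let's trace through this code step by step.

Initialize: running_total = 0
Entering loop: for pos in range(3):

After execution: running_total = 3
3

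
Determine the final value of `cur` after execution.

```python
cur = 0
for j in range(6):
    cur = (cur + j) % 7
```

Let's trace through this code step by step.

Initialize: cur = 0
Entering loop: for j in range(6):

After execution: cur = 1
1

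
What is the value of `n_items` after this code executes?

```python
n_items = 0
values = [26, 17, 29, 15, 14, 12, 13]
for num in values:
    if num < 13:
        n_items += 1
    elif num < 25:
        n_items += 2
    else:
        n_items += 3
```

Let's trace through this code step by step.

Initialize: n_items = 0
Initialize: values = [26, 17, 29, 15, 14, 12, 13]
Entering loop: for num in values:

After execution: n_items = 15
15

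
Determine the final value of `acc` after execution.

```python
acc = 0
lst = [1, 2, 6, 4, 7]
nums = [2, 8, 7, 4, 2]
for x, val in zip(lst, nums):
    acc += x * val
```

Let's trace through this code step by step.

Initialize: acc = 0
Initialize: lst = [1, 2, 6, 4, 7]
Initialize: nums = [2, 8, 7, 4, 2]
Entering loop: for x, val in zip(lst, nums):

After execution: acc = 90
90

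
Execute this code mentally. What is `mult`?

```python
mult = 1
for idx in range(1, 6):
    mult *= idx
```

Let's trace through this code step by step.

Initialize: mult = 1
Entering loop: for idx in range(1, 6):

After execution: mult = 120
120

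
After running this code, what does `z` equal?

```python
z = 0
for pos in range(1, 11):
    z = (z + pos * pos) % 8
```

Let's trace through this code step by step.

Initialize: z = 0
Entering loop: for pos in range(1, 11):

After execution: z = 1
1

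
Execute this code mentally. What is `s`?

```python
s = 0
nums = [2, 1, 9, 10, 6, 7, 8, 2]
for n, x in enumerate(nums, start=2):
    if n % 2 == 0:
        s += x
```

Let's trace through this code step by step.

Initialize: s = 0
Initialize: nums = [2, 1, 9, 10, 6, 7, 8, 2]
Entering loop: for n, x in enumerate(nums, start=2):

After execution: s = 25
25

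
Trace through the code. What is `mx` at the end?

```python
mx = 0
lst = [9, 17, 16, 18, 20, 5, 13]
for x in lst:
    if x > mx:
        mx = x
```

Let's trace through this code step by step.

Initialize: mx = 0
Initialize: lst = [9, 17, 16, 18, 20, 5, 13]
Entering loop: for x in lst:

After execution: mx = 20
20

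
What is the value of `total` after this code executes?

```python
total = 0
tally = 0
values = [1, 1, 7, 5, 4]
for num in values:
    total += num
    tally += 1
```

Let's trace through this code step by step.

Initialize: total = 0
Initialize: tally = 0
Initialize: values = [1, 1, 7, 5, 4]
Entering loop: for num in values:

After execution: total = 18
18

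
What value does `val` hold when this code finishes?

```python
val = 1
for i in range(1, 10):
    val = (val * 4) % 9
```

Let's trace through this code step by step.

Initialize: val = 1
Entering loop: for i in range(1, 10):

After execution: val = 1
1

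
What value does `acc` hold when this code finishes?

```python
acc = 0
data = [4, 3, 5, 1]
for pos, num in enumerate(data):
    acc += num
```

Let's trace through this code step by step.

Initialize: acc = 0
Initialize: data = [4, 3, 5, 1]
Entering loop: for pos, num in enumerate(data):

After execution: acc = 13
13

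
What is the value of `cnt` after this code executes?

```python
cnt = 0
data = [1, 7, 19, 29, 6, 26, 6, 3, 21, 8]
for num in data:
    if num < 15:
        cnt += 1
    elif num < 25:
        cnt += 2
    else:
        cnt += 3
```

Let's trace through this code step by step.

Initialize: cnt = 0
Initialize: data = [1, 7, 19, 29, 6, 26, 6, 3, 21, 8]
Entering loop: for num in data:

After execution: cnt = 16
16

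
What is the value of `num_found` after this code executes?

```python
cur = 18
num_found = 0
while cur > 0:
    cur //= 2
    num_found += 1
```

Let's trace through this code step by step.

Initialize: cur = 18
Initialize: num_found = 0
Entering loop: while cur > 0:

After execution: num_found = 5
5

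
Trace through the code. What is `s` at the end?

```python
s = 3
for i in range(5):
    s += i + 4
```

Let's trace through this code step by step.

Initialize: s = 3
Entering loop: for i in range(5):

After execution: s = 33
33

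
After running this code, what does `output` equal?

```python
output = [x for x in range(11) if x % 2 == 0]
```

Let's trace through this code step by step.

Initialize: output = [x for x in range(11) if x % 2 == 0]

After execution: output = [0, 2, 4, 6, 8, 10]
[0, 2, 4, 6, 8, 10]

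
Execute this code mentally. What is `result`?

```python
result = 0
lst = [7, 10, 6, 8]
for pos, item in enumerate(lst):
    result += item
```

Let's trace through this code step by step.

Initialize: result = 0
Initialize: lst = [7, 10, 6, 8]
Entering loop: for pos, item in enumerate(lst):

After execution: result = 31
31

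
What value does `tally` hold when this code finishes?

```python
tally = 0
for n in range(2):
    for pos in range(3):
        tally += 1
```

Let's trace through this code step by step.

Initialize: tally = 0
Entering loop: for n in range(2):

After execution: tally = 6
6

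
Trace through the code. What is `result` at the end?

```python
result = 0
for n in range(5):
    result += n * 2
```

Let's trace through this code step by step.

Initialize: result = 0
Entering loop: for n in range(5):

After execution: result = 20
20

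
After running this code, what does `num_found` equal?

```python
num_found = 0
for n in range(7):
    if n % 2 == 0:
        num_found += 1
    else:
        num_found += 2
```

Let's trace through this code step by step.

Initialize: num_found = 0
Entering loop: for n in range(7):

After execution: num_found = 10
10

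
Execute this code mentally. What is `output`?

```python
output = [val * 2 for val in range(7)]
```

Let's trace through this code step by step.

Initialize: output = [val * 2 for val in range(7)]

After execution: output = [0, 2, 4, 6, 8, 10, 12]
[0, 2, 4, 6, 8, 10, 12]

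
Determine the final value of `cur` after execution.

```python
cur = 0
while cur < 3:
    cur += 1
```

Let's trace through this code step by step.

Initialize: cur = 0
Entering loop: while cur < 3:

After execution: cur = 3
3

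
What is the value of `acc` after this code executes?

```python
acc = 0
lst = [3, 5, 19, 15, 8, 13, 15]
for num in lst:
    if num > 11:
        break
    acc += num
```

Let's trace through this code step by step.

Initialize: acc = 0
Initialize: lst = [3, 5, 19, 15, 8, 13, 15]
Entering loop: for num in lst:

After execution: acc = 8
8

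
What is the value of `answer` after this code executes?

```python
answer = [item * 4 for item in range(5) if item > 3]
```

Let's trace through this code step by step.

Initialize: answer = [item * 4 for item in range(5) if item > 3]

After execution: answer = [16]
[16]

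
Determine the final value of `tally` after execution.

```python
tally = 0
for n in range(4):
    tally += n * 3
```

Let's trace through this code step by step.

Initialize: tally = 0
Entering loop: for n in range(4):

After execution: tally = 18
18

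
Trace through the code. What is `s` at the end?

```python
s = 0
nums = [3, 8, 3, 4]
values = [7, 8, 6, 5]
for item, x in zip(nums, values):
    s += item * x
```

Let's trace through this code step by step.

Initialize: s = 0
Initialize: nums = [3, 8, 3, 4]
Initialize: values = [7, 8, 6, 5]
Entering loop: for item, x in zip(nums, values):

After execution: s = 123
123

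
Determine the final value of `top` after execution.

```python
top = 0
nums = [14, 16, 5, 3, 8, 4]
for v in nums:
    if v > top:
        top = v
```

Let's trace through this code step by step.

Initialize: top = 0
Initialize: nums = [14, 16, 5, 3, 8, 4]
Entering loop: for v in nums:

After execution: top = 16
16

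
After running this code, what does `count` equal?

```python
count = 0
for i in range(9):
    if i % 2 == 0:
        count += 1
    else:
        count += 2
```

Let's trace through this code step by step.

Initialize: count = 0
Entering loop: for i in range(9):

After execution: count = 13
13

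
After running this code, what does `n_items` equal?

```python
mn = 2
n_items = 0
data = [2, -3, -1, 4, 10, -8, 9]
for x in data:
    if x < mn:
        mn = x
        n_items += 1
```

Let's trace through this code step by step.

Initialize: mn = 2
Initialize: n_items = 0
Initialize: data = [2, -3, -1, 4, 10, -8, 9]
Entering loop: for x in data:

After execution: n_items = 2
2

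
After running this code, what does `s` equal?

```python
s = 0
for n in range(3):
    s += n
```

Let's trace through this code step by step.

Initialize: s = 0
Entering loop: for n in range(3):

After execution: s = 3
3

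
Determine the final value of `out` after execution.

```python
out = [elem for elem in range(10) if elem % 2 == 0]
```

Let's trace through this code step by step.

Initialize: out = [elem for elem in range(10) if elem % 2 == 0]

After execution: out = [0, 2, 4, 6, 8]
[0, 2, 4, 6, 8]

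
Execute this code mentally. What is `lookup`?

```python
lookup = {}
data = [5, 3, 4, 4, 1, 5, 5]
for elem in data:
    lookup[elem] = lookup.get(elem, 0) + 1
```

Let's trace through this code step by step.

Initialize: lookup = {}
Initialize: data = [5, 3, 4, 4, 1, 5, 5]
Entering loop: for elem in data:

After execution: lookup = {5: 3, 3: 1, 4: 2, 1: 1}
{5: 3, 3: 1, 4: 2, 1: 1}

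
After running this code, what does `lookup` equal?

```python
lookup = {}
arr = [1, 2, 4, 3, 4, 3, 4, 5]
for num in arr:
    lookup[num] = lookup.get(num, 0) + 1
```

Let's trace through this code step by step.

Initialize: lookup = {}
Initialize: arr = [1, 2, 4, 3, 4, 3, 4, 5]
Entering loop: for num in arr:

After execution: lookup = {1: 1, 2: 1, 4: 3, 3: 2, 5: 1}
{1: 1, 2: 1, 4: 3, 3: 2, 5: 1}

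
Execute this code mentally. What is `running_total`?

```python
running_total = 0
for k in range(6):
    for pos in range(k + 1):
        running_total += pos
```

Let's trace through this code step by step.

Initialize: running_total = 0
Entering loop: for k in range(6):

After execution: running_total = 35
35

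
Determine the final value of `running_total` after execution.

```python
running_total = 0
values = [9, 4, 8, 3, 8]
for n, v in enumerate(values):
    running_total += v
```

Let's trace through this code step by step.

Initialize: running_total = 0
Initialize: values = [9, 4, 8, 3, 8]
Entering loop: for n, v in enumerate(values):

After execution: running_total = 32
32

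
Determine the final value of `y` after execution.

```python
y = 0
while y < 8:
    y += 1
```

Let's trace through this code step by step.

Initialize: y = 0
Entering loop: while y < 8:

After execution: y = 8
8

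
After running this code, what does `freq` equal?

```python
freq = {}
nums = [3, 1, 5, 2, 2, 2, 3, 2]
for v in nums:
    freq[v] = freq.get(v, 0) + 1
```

Let's trace through this code step by step.

Initialize: freq = {}
Initialize: nums = [3, 1, 5, 2, 2, 2, 3, 2]
Entering loop: for v in nums:

After execution: freq = {3: 2, 1: 1, 5: 1, 2: 4}
{3: 2, 1: 1, 5: 1, 2: 4}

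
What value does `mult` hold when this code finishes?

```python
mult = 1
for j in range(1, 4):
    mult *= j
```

Let's trace through this code step by step.

Initialize: mult = 1
Entering loop: for j in range(1, 4):

After execution: mult = 6
6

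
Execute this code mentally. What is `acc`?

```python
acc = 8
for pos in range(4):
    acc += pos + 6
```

Let's trace through this code step by step.

Initialize: acc = 8
Entering loop: for pos in range(4):

After execution: acc = 38
38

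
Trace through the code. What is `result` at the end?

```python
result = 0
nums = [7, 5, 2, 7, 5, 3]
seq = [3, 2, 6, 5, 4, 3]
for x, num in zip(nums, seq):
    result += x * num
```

Let's trace through this code step by step.

Initialize: result = 0
Initialize: nums = [7, 5, 2, 7, 5, 3]
Initialize: seq = [3, 2, 6, 5, 4, 3]
Entering loop: for x, num in zip(nums, seq):

After execution: result = 107
107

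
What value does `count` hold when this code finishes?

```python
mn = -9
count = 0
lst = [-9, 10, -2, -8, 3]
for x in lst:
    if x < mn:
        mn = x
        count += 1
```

Let's trace through this code step by step.

Initialize: mn = -9
Initialize: count = 0
Initialize: lst = [-9, 10, -2, -8, 3]
Entering loop: for x in lst:

After execution: count = 0
0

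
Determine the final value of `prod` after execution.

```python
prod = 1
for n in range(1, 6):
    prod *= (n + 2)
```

Let's trace through this code step by step.

Initialize: prod = 1
Entering loop: for n in range(1, 6):

After execution: prod = 2520
2520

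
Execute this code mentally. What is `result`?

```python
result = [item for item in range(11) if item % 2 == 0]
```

Let's trace through this code step by step.

Initialize: result = [item for item in range(11) if item % 2 == 0]

After execution: result = [0, 2, 4, 6, 8, 10]
[0, 2, 4, 6, 8, 10]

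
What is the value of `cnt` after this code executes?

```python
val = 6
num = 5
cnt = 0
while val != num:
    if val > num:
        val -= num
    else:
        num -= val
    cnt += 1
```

Let's trace through this code step by step.

Initialize: val = 6
Initialize: num = 5
Initialize: cnt = 0
Entering loop: while val != num:

After execution: cnt = 5
5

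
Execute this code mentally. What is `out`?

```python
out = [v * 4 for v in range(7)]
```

Let's trace through this code step by step.

Initialize: out = [v * 4 for v in range(7)]

After execution: out = [0, 4, 8, 12, 16, 20, 24]
[0, 4, 8, 12, 16, 20, 24]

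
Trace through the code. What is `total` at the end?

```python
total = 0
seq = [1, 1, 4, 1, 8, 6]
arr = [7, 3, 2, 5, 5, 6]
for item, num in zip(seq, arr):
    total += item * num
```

Let's trace through this code step by step.

Initialize: total = 0
Initialize: seq = [1, 1, 4, 1, 8, 6]
Initialize: arr = [7, 3, 2, 5, 5, 6]
Entering loop: for item, num in zip(seq, arr):

After execution: total = 99
99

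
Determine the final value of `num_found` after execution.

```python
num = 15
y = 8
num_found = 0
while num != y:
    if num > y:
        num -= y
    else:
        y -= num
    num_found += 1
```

Let's trace through this code step by step.

Initialize: num = 15
Initialize: y = 8
Initialize: num_found = 0
Entering loop: while num != y:

After execution: num_found = 8
8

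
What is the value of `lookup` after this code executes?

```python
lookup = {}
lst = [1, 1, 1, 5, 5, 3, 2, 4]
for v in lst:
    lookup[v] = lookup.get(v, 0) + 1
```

Let's trace through this code step by step.

Initialize: lookup = {}
Initialize: lst = [1, 1, 1, 5, 5, 3, 2, 4]
Entering loop: for v in lst:

After execution: lookup = {1: 3, 5: 2, 3: 1, 2: 1, 4: 1}
{1: 3, 5: 2, 3: 1, 2: 1, 4: 1}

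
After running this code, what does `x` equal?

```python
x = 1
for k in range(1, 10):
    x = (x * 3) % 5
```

Let's trace through this code step by step.

Initialize: x = 1
Entering loop: for k in range(1, 10):

After execution: x = 3
3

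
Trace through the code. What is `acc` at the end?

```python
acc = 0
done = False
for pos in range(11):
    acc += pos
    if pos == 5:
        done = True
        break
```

Let's trace through this code step by step.

Initialize: acc = 0
Initialize: done = False
Entering loop: for pos in range(11):

After execution: acc = 15
15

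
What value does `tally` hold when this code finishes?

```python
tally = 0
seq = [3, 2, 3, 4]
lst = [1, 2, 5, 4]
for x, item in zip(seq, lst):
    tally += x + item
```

Let's trace through this code step by step.

Initialize: tally = 0
Initialize: seq = [3, 2, 3, 4]
Initialize: lst = [1, 2, 5, 4]
Entering loop: for x, item in zip(seq, lst):

After execution: tally = 24
24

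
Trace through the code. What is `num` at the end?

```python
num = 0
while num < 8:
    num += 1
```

Let's trace through this code step by step.

Initialize: num = 0
Entering loop: while num < 8:

After execution: num = 8
8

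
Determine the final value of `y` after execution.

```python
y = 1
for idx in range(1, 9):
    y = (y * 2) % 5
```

Let's trace through this code step by step.

Initialize: y = 1
Entering loop: for idx in range(1, 9):

After execution: y = 1
1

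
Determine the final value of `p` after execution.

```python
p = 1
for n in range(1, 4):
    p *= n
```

Let's trace through this code step by step.

Initialize: p = 1
Entering loop: for n in range(1, 4):

After execution: p = 6
6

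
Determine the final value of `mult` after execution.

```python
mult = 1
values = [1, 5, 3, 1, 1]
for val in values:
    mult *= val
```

Let's trace through this code step by step.

Initialize: mult = 1
Initialize: values = [1, 5, 3, 1, 1]
Entering loop: for val in values:

After execution: mult = 15
15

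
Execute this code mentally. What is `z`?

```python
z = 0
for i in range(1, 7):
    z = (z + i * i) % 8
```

Let's trace through this code step by step.

Initialize: z = 0
Entering loop: for i in range(1, 7):

After execution: z = 3
3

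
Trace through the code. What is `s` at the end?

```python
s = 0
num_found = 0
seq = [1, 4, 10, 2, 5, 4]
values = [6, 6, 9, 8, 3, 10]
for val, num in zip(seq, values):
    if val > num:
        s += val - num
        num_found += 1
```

Let's trace through this code step by step.

Initialize: s = 0
Initialize: num_found = 0
Initialize: seq = [1, 4, 10, 2, 5, 4]
Initialize: values = [6, 6, 9, 8, 3, 10]
Entering loop: for val, num in zip(seq, values):

After execution: s = 3
3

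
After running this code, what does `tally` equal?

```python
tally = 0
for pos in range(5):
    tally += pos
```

Let's trace through this code step by step.

Initialize: tally = 0
Entering loop: for pos in range(5):

After execution: tally = 10
10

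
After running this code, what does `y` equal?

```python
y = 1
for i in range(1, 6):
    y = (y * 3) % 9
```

Let's trace through this code step by step.

Initialize: y = 1
Entering loop: for i in range(1, 6):

After execution: y = 0
0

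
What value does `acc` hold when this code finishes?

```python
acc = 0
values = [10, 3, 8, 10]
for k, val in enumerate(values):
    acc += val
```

Let's trace through this code step by step.

Initialize: acc = 0
Initialize: values = [10, 3, 8, 10]
Entering loop: for k, val in enumerate(values):

After execution: acc = 31
31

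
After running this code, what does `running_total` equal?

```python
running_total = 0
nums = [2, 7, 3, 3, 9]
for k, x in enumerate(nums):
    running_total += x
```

Let's trace through this code step by step.

Initialize: running_total = 0
Initialize: nums = [2, 7, 3, 3, 9]
Entering loop: for k, x in enumerate(nums):

After execution: running_total = 24
24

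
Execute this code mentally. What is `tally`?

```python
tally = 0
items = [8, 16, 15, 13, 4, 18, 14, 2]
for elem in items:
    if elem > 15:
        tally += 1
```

Let's trace through this code step by step.

Initialize: tally = 0
Initialize: items = [8, 16, 15, 13, 4, 18, 14, 2]
Entering loop: for elem in items:

After execution: tally = 2
2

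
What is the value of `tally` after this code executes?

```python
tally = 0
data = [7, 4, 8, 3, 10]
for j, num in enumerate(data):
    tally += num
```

Let's trace through this code step by step.

Initialize: tally = 0
Initialize: data = [7, 4, 8, 3, 10]
Entering loop: for j, num in enumerate(data):

After execution: tally = 32
32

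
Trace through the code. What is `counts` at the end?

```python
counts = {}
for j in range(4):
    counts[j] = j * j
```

Let's trace through this code step by step.

Initialize: counts = {}
Entering loop: for j in range(4):

After execution: counts = {0: 0, 1: 1, 2: 4, 3: 9}
{0: 0, 1: 1, 2: 4, 3: 9}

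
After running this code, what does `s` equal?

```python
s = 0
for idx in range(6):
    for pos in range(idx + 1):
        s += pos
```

Let's trace through this code step by step.

Initialize: s = 0
Entering loop: for idx in range(6):

After execution: s = 35
35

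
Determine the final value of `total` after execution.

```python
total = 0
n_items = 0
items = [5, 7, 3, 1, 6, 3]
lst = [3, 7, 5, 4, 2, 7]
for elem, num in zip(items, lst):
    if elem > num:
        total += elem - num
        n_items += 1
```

Let's trace through this code step by step.

Initialize: total = 0
Initialize: n_items = 0
Initialize: items = [5, 7, 3, 1, 6, 3]
Initialize: lst = [3, 7, 5, 4, 2, 7]
Entering loop: for elem, num in zip(items, lst):

After execution: total = 6
6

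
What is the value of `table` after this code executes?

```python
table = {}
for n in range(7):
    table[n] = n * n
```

Let's trace through this code step by step.

Initialize: table = {}
Entering loop: for n in range(7):

After execution: table = {0: 0, 1: 1, 2: 4, 3: 9, 4: 16, 5: 25, 6: 36}
{0: 0, 1: 1, 2: 4, 3: 9, 4: 16, 5: 25, 6: 36}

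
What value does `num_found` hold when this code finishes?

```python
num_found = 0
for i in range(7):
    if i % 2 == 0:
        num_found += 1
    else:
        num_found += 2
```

Let's trace through this code step by step.

Initialize: num_found = 0
Entering loop: for i in range(7):

After execution: num_found = 10
10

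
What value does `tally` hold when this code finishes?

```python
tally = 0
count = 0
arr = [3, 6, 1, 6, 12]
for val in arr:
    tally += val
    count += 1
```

Let's trace through this code step by step.

Initialize: tally = 0
Initialize: count = 0
Initialize: arr = [3, 6, 1, 6, 12]
Entering loop: for val in arr:

After execution: tally = 28
28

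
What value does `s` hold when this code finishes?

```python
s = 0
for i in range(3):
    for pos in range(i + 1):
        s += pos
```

Let's trace through this code step by step.

Initialize: s = 0
Entering loop: for i in range(3):

After execution: s = 4
4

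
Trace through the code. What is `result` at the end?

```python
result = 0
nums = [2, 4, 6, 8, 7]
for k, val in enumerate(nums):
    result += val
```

Let's trace through this code step by step.

Initialize: result = 0
Initialize: nums = [2, 4, 6, 8, 7]
Entering loop: for k, val in enumerate(nums):

After execution: result = 27
27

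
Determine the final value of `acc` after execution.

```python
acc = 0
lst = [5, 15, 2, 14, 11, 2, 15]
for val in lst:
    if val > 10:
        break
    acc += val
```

Let's trace through this code step by step.

Initialize: acc = 0
Initialize: lst = [5, 15, 2, 14, 11, 2, 15]
Entering loop: for val in lst:

After execution: acc = 5
5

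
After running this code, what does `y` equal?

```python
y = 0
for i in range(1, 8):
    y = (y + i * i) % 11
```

Let's trace through this code step by step.

Initialize: y = 0
Entering loop: for i in range(1, 8):

After execution: y = 8
8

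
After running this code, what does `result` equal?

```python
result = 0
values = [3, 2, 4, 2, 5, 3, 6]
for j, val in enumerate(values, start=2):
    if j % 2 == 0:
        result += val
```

Let's trace through this code step by step.

Initialize: result = 0
Initialize: values = [3, 2, 4, 2, 5, 3, 6]
Entering loop: for j, val in enumerate(values, start=2):

After execution: result = 18
18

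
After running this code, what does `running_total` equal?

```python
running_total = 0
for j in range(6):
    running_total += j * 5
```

Let's trace through this code step by step.

Initialize: running_total = 0
Entering loop: for j in range(6):

After execution: running_total = 75
75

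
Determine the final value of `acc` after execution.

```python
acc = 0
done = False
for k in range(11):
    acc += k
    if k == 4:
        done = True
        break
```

Let's trace through this code step by step.

Initialize: acc = 0
Initialize: done = False
Entering loop: for k in range(11):

After execution: acc = 10
10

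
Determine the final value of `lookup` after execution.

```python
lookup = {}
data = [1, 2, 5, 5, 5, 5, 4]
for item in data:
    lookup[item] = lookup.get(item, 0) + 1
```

Let's trace through this code step by step.

Initialize: lookup = {}
Initialize: data = [1, 2, 5, 5, 5, 5, 4]
Entering loop: for item in data:

After execution: lookup = {1: 1, 2: 1, 5: 4, 4: 1}
{1: 1, 2: 1, 5: 4, 4: 1}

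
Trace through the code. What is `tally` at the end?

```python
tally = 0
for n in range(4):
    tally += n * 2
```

Let's trace through this code step by step.

Initialize: tally = 0
Entering loop: for n in range(4):

After execution: tally = 12
12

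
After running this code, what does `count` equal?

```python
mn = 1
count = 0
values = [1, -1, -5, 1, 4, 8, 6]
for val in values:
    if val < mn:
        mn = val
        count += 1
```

Let's trace through this code step by step.

Initialize: mn = 1
Initialize: count = 0
Initialize: values = [1, -1, -5, 1, 4, 8, 6]
Entering loop: for val in values:

After execution: count = 2
2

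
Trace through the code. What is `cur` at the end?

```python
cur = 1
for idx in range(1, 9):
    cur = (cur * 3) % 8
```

Let's trace through this code step by step.

Initialize: cur = 1
Entering loop: for idx in range(1, 9):

After execution: cur = 1
1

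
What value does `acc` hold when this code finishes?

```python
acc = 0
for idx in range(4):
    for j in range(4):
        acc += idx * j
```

Let's trace through this code step by step.

Initialize: acc = 0
Entering loop: for idx in range(4):

After execution: acc = 36
36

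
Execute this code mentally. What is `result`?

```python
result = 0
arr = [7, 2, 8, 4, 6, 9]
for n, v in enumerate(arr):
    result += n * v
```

Let's trace through this code step by step.

Initialize: result = 0
Initialize: arr = [7, 2, 8, 4, 6, 9]
Entering loop: for n, v in enumerate(arr):

After execution: result = 99
99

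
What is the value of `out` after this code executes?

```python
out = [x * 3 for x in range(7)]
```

Let's trace through this code step by step.

Initialize: out = [x * 3 for x in range(7)]

After execution: out = [0, 3, 6, 9, 12, 15, 18]
[0, 3, 6, 9, 12, 15, 18]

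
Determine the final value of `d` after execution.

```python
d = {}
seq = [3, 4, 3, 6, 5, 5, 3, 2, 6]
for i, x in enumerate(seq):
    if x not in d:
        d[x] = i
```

Let's trace through this code step by step.

Initialize: d = {}
Initialize: seq = [3, 4, 3, 6, 5, 5, 3, 2, 6]
Entering loop: for i, x in enumerate(seq):

After execution: d = {3: 0, 4: 1, 6: 3, 5: 4, 2: 7}
{3: 0, 4: 1, 6: 3, 5: 4, 2: 7}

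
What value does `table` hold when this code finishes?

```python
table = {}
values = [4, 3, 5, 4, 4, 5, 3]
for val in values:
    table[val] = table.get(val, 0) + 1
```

Let's trace through this code step by step.

Initialize: table = {}
Initialize: values = [4, 3, 5, 4, 4, 5, 3]
Entering loop: for val in values:

After execution: table = {4: 3, 3: 2, 5: 2}
{4: 3, 3: 2, 5: 2}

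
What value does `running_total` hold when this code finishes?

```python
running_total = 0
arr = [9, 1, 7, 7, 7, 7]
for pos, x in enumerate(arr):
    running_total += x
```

Let's trace through this code step by step.

Initialize: running_total = 0
Initialize: arr = [9, 1, 7, 7, 7, 7]
Entering loop: for pos, x in enumerate(arr):

After execution: running_total = 38
38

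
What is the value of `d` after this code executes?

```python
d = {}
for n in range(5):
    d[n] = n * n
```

Let's trace through this code step by step.

Initialize: d = {}
Entering loop: for n in range(5):

After execution: d = {0: 0, 1: 1, 2: 4, 3: 9, 4: 16}
{0: 0, 1: 1, 2: 4, 3: 9, 4: 16}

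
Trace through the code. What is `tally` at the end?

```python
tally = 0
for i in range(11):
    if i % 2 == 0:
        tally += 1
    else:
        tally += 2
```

Let's trace through this code step by step.

Initialize: tally = 0
Entering loop: for i in range(11):

After execution: tally = 16
16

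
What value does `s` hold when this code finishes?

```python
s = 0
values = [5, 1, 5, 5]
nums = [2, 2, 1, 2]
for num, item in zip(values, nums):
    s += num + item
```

Let's trace through this code step by step.

Initialize: s = 0
Initialize: values = [5, 1, 5, 5]
Initialize: nums = [2, 2, 1, 2]
Entering loop: for num, item in zip(values, nums):

After execution: s = 23
23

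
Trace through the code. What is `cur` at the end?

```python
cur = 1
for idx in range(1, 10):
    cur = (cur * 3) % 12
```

Let's trace through this code step by step.

Initialize: cur = 1
Entering loop: for idx in range(1, 10):

After execution: cur = 3
3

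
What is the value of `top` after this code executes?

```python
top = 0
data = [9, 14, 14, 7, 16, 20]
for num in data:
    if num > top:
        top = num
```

Let's trace through this code step by step.

Initialize: top = 0
Initialize: data = [9, 14, 14, 7, 16, 20]
Entering loop: for num in data:

After execution: top = 20
20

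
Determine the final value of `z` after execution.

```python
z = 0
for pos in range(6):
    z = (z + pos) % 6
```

Let's trace through this code step by step.

Initialize: z = 0
Entering loop: for pos in range(6):

After execution: z = 3
3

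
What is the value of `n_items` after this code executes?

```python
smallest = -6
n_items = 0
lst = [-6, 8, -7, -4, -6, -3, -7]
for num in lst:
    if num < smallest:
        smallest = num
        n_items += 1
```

Let's trace through this code step by step.

Initialize: smallest = -6
Initialize: n_items = 0
Initialize: lst = [-6, 8, -7, -4, -6, -3, -7]
Entering loop: for num in lst:

After execution: n_items = 1
1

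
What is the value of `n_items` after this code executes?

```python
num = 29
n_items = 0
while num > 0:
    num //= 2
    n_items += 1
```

Let's trace through this code step by step.

Initialize: num = 29
Initialize: n_items = 0
Entering loop: while num > 0:

After execution: n_items = 5
5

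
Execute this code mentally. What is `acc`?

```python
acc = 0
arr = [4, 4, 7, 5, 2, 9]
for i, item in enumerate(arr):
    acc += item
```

Let's trace through this code step by step.

Initialize: acc = 0
Initialize: arr = [4, 4, 7, 5, 2, 9]
Entering loop: for i, item in enumerate(arr):

After execution: acc = 31
31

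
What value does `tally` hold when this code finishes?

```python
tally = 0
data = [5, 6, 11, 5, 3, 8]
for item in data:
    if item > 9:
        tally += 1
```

Let's trace through this code step by step.

Initialize: tally = 0
Initialize: data = [5, 6, 11, 5, 3, 8]
Entering loop: for item in data:

After execution: tally = 1
1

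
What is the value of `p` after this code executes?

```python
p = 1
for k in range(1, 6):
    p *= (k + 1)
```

Let's trace through this code step by step.

Initialize: p = 1
Entering loop: for k in range(1, 6):

After execution: p = 720
720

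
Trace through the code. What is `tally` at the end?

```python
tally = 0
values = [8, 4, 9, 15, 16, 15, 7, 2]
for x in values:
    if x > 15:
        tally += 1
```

Let's trace through this code step by step.

Initialize: tally = 0
Initialize: values = [8, 4, 9, 15, 16, 15, 7, 2]
Entering loop: for x in values:

After execution: tally = 1
1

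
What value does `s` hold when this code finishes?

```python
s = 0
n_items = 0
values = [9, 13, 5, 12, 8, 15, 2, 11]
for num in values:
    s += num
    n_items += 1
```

Let's trace through this code step by step.

Initialize: s = 0
Initialize: n_items = 0
Initialize: values = [9, 13, 5, 12, 8, 15, 2, 11]
Entering loop: for num in values:

After execution: s = 75
75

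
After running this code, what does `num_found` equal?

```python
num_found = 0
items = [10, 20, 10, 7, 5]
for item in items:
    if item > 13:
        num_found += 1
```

Let's trace through this code step by step.

Initialize: num_found = 0
Initialize: items = [10, 20, 10, 7, 5]
Entering loop: for item in items:

After execution: num_found = 1
1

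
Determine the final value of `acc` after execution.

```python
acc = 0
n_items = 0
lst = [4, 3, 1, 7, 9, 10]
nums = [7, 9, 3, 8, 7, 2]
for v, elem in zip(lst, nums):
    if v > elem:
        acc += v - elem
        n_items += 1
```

Let's trace through this code step by step.

Initialize: acc = 0
Initialize: n_items = 0
Initialize: lst = [4, 3, 1, 7, 9, 10]
Initialize: nums = [7, 9, 3, 8, 7, 2]
Entering loop: for v, elem in zip(lst, nums):

After execution: acc = 10
10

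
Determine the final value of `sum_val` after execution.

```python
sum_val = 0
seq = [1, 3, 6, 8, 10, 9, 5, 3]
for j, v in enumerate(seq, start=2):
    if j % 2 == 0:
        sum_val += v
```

Let's trace through this code step by step.

Initialize: sum_val = 0
Initialize: seq = [1, 3, 6, 8, 10, 9, 5, 3]
Entering loop: for j, v in enumerate(seq, start=2):

After execution: sum_val = 22
22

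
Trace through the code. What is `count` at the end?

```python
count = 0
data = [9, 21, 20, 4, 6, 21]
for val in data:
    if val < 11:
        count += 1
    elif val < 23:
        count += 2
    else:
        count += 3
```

Let's trace through this code step by step.

Initialize: count = 0
Initialize: data = [9, 21, 20, 4, 6, 21]
Entering loop: for val in data:

After execution: count = 9
9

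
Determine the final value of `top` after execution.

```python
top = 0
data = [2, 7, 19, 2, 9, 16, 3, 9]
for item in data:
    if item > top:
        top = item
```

Let's trace through this code step by step.

Initialize: top = 0
Initialize: data = [2, 7, 19, 2, 9, 16, 3, 9]
Entering loop: for item in data:

After execution: top = 19
19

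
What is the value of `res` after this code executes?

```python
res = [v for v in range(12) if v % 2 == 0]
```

Let's trace through this code step by step.

Initialize: res = [v for v in range(12) if v % 2 == 0]

After execution: res = [0, 2, 4, 6, 8, 10]
[0, 2, 4, 6, 8, 10]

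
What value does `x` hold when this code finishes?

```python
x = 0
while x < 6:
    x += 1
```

Let's trace through this code step by step.

Initialize: x = 0
Entering loop: while x < 6:

After execution: x = 6
6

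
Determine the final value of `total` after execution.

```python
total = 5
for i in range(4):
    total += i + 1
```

Let's trace through this code step by step.

Initialize: total = 5
Entering loop: for i in range(4):

After execution: total = 15
15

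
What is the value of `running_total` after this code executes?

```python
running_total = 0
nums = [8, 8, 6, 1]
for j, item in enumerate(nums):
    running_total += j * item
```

Let's trace through this code step by step.

Initialize: running_total = 0
Initialize: nums = [8, 8, 6, 1]
Entering loop: for j, item in enumerate(nums):

After execution: running_total = 23
23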